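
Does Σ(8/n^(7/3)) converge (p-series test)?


p-series test: Σ c/n^p converges if p > 1, diverges if p ≤ 1 (constant c > 0 doesn't affect convergence).
p = 7/3
7/3 > 1 → CONVERGES

Converges (p = 7/3 > 1)


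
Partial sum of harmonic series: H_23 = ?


H_23 = 1/1 + 1/2 + 1/3 + ... + 1/23
= 444316699/118982864
≈ 3.7343

H_23 = 444316699/118982864 ≈ 3.7343


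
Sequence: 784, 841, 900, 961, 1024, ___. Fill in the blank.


Pattern: perfect squares: n²
Terms: 784, 841, 900, 961, 1024
Next term = 1089

Next term = 1089


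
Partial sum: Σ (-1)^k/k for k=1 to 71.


S = -1 + 1/2 - 1/3 + 1/4 - 1/5 + 1/6 - 1/7 + 1/8 ± ...
= -0.7001
(Full series converges to -ln(2) ≈ -0.6931)

S_71 = -0.7001


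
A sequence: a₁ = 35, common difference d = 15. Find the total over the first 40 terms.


aₙ = 35 + (40-1)×15 = 620
Sₙ = n(a₁+aₙ)/2 = 40×(35+620)/2
= 40×655/2 = 13100

S_40 = 13100


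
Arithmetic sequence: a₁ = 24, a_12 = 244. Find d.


d = (aₙ - a₁)/(n-1)
= (244 - 24)/(12-1)
= 220/11 = 20

d = 20


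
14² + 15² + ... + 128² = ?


Σₖ₌14^128 k² = Σₖ₌₁^128 k² − Σₖ₌₁^13 k²
= 128·129·257/6 − 13·14·27/6
= 707264 − 819 = 706445

Σk² = 706445


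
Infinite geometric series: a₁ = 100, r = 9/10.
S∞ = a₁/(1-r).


S∞ = a₁/(1-r) = 100/(1 - 9/10)
= 100/(1/10)
= 1000

S∞ = 1000


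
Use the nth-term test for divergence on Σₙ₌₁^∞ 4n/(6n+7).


lim(n→∞) 4n/(6n+7) = 4/6 = 2/3  (divide numerator and denominator by n)
lim aₙ = 2/3 ≠ 0 → series DIVERGES

Diverges (lim aₙ = 2/3 ≠ 0)


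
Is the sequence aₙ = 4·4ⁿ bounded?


aₙ = 4·4ⁿ → as n→∞, aₙ→∞ (since base 4 > 1)
No finite upper bound exists
The sequence is UNBOUNDED

Unbounded (aₙ → ∞ as n → ∞)


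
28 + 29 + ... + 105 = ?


Σₖ₌28^105 k = Σₖ₌₁^105 k − Σₖ₌₁^27 k
= 105·106/2 − 27·28/2
= 5565 − 378 = 5187

Σk = 5187


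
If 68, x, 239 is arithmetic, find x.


AM = (68 + 239)/2 = 307/2 = 153.5

AM = 153.5


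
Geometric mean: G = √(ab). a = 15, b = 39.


GM = √(15×39) = √585 = 24.1868

GM = 24.1868


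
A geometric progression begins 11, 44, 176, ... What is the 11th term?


aₙ = a₁·r^(n-1)
= 11×4^10
= 11×1048576
= 11534336

a_11 = 11534336


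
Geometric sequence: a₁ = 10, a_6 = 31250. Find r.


r^(n-1) = aₙ/a₁
r^5 = 31250/10 = 3125
r = 3125^(1/5)
= 5

r = 5


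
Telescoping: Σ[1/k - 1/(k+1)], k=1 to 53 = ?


Telescoping: adjacent terms cancel.
= 1/1 - 1/54
= 1 - 1/54 = 53/54

Sum = 53/54


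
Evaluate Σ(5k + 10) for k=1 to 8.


Σ(5k+10) = 5·Σk + 10·n
= 5·36 + 10·8
= 180 + 80 = 260

Σ = 260


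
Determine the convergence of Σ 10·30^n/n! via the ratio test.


aₙ = 10·30^n/n!
a_{n+1}/aₙ = 30^(n+1)/(n+1)! × n!/30^n  (constant 10 cancels)
= 30/(n+1)
L = lim(n→∞) 30/(n+1) = 0
L < 1 → series CONVERGES

Converges (ratio test: L = 0 < 1)


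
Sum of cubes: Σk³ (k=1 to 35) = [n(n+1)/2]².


n(n+1)/2 = 35×36/2 = 630
Σk³ = 630² = 396900

Σk³ = 396900


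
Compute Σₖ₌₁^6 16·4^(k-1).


Sₙ = 16×(4^6 - 1)/(4 - 1)
= 16×(4096 - 1)/3
= 16×4095/3
= 21840

S_6 = 21840


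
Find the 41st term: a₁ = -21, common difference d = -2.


aₙ = a₁ + (n-1)d
= -21 + (41-1)×-2
= -21 - 80
= -101

a_41 = -101


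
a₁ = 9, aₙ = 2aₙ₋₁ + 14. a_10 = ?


Computing step by step:
a_1 = 9
a_2 = 32
a_3 = 78
a_4 = 170
a_5 = 354
a_6 = 722
a_7 = 1458
a_8 = 2930
a_9 = 5874
a_10 = 11762


a_10 = 11762


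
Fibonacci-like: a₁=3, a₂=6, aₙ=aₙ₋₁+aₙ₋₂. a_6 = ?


Computing iteratively: 3, 6, 9, 15, 24, 39
a_6 = 39

a_6 = 39


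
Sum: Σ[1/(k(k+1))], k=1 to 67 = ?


1/(k(k+1)) = 1/k - 1/(k+1) (partial fractions)
Telescoping: Σ = 1 - 1/68 = 67/68

Sum = 67/68


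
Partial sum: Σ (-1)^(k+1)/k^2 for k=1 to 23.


S = 1 - 1/4 + 1/9 - 1/16 + 1/25 - 1/36 + 1/49 - 1/64 ± ...
= 0.8234
(Full series converges to +π²/12 ≈ +0.8225)

S_23 = 0.8234


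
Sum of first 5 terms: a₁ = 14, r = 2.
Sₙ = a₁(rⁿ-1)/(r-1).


Sₙ = 14×(2^5 - 1)/(2 - 1)
= 14×(32 - 1)/1
= 14×31/1
= 434

S_5 = 434


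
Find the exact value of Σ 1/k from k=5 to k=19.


Σₖ₌5^19 1/k = 1/5 + 1/6 + 1/7 + ... + 1/19
= 113634299/77597520
≈ 1.4644

Sum = 113634299/77597520 ≈ 1.4644


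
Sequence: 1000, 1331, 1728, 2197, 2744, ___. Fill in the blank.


Pattern: perfect cubes: n³
Terms: 1000, 1331, 1728, 2197, 2744
Next term = 3375

Next term = 3375


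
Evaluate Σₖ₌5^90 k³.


Σₖ₌5^90 k³ = [90·91/2]² − [4·5/2]²
= 16769025 − 100 = 16768925

Σk³ = 16768925


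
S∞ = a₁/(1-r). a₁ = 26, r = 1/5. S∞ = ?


S∞ = a₁/(1-r) = 26/(1 - 1/5)
= 26/(4/5)
= 65/2

S∞ = 65/2


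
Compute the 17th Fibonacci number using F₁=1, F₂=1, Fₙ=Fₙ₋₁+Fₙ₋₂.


Fibonacci sequence: 1, 1, 2, 3, 5, 8, 13, 21, 34, 55, 89, ...
F(17) = 1597

F(17) = 1597


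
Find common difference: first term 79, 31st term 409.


d = (aₙ - a₁)/(n-1)
= (409 - 79)/(31-1)
= 330/30 = 11

d = 11


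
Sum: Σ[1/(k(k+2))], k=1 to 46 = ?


1/(k(k+2)) = (1/2)·(1/k - 1/(k+2)) (partial fractions)
Telescoping: Σ = (1/2)·(1 + 1/2 - 1/47 - 1/48) = 3289/4512

Sum = 3289/4512


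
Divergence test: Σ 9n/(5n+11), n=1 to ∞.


lim(n→∞) 9n/(5n+11) = 9/5 = 9/5  (divide numerator and denominator by n)
lim aₙ = 9/5 ≠ 0 → series DIVERGES

Diverges (lim aₙ = 9/5 ≠ 0)


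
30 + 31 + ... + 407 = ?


Σₖ₌30^407 k = Σₖ₌₁^407 k − Σₖ₌₁^29 k
= 407·408/2 − 29·30/2
= 83028 − 435 = 82593

Σk = 82593


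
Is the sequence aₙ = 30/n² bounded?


a₁ = 30, a₂ = 30/4, a₃ = 30/9, ...
0 < aₙ ≤ 30 for all n ≥ 1
The sequence IS bounded

Bounded (0 < aₙ ≤ 30)


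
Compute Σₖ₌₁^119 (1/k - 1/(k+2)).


Telescoping with gap 2: two head and two tail terms survive.
= (1 + 1/2) - (1/120 + 1/121)
= 3/2 - 1/120 - 1/121 = 21539/14520

Sum = 21539/14520


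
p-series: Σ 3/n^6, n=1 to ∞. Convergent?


p-series test: Σ c/n^p converges if p > 1, diverges if p ≤ 1 (constant c > 0 doesn't affect convergence).
p = 6
6 > 1 → CONVERGES

Converges (p = 6 > 1)


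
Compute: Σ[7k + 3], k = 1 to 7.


Σ(7k+3) = 7·Σk + 3·n
= 7·28 + 3·7
= 196 + 21 = 217

Σ = 217


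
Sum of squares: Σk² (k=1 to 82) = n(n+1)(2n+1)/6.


n = 82
n(n+1)(2n+1)/6 = 82×83×165/6
= 1122990/6 = 187165

Σk² = 187165


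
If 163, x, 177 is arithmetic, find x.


AM = (163 + 177)/2 = 340/2 = 170

AM = 170


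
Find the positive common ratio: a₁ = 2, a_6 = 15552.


r^(n-1) = aₙ/a₁
r^5 = 15552/2 = 7776
r = 7776^(1/5)
= 6

r = 6


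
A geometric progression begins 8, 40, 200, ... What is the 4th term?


aₙ = a₁·r^(n-1)
= 8×5^3
= 8×125
= 1000

a_4 = 1000


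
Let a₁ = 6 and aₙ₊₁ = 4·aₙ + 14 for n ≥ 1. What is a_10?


Computing step by step:
a_1 = 6
a_2 = 38
a_3 = 166
a_4 = 678
a_5 = 2726
a_6 = 10918
a_7 = 43686
a_8 = 174758
a_9 = 699046
a_10 = 2796198


a_10 = 2796198


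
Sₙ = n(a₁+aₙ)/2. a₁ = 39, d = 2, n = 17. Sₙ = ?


aₙ = 39 + (17-1)×2 = 71
Sₙ = n(a₁+aₙ)/2 = 17×(39+71)/2
= 17×110/2 = 935

S_17 = 935


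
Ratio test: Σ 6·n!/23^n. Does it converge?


aₙ = 6·n!/23^n
a_{n+1}/aₙ = (n+1)!/23^(n+1) × 23^n/n!  (constant 6 cancels)
= (n+1)/23
L = lim(n→∞) (n+1)/23 = ∞
L > 1 → series DIVERGES

Diverges (ratio test: L = ∞ > 1)


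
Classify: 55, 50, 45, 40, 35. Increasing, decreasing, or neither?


Differences: -5, -5, -5, -5
All differences < 0 → strictly DECREASING

Monotonically decreasing


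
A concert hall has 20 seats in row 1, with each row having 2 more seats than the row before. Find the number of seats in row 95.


aₙ = a₁ + (n-1)d
= 20 + (95-1)×2
= 20 + 188
= 208

a_95 = 208


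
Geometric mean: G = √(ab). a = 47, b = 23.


GM = √(47×23) = √1081 = 32.8786

GM = 32.8786


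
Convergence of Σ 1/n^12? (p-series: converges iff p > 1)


p-series test: Σ c/n^p converges if p > 1, diverges if p ≤ 1 (constant c > 0 doesn't affect convergence).
p = 12
12 > 1 → CONVERGES

Converges (p = 12 > 1)


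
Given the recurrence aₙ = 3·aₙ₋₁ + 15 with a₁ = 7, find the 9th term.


Computing step by step:
a_1 = 7
a_2 = 36
a_3 = 123
a_4 = 384
a_5 = 1167
a_6 = 3516
a_7 = 10563
a_8 = 31704
a_9 = 95127


a_9 = 95127


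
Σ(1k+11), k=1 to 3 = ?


Σ(1k+11) = 1·Σk + 11·n
= 1·6 + 11·3
= 6 + 33 = 39

Σ = 39


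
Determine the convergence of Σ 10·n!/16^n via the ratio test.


aₙ = 10·n!/16^n
a_{n+1}/aₙ = (n+1)!/16^(n+1) × 16^n/n!  (constant 10 cancels)
= (n+1)/16
L = lim(n→∞) (n+1)/16 = ∞
L > 1 → series DIVERGES

Diverges (ratio test: L = ∞ > 1)


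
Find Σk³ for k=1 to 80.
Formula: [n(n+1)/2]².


n(n+1)/2 = 80×81/2 = 3240
Σk³ = 3240² = 10497600

Σk³ = 10497600


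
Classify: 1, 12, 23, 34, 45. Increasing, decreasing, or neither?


Differences: 11, 11, 11, 11
All differences > 0 → strictly INCREASING

Monotonically increasing


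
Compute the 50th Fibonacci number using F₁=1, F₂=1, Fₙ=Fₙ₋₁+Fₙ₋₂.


Fibonacci sequence: 1, 1, 2, 3, 5, 8, 13, 21, 34, 55, 89, ...
F(50) = 12586269025

F(50) = 12586269025


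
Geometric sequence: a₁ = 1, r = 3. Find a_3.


aₙ = a₁·r^(n-1)
= 1×3^2
= 1×9
= 9

a_3 = 9


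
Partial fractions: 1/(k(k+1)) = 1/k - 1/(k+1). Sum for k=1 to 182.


1/(k(k+1)) = 1/k - 1/(k+1) (partial fractions)
Telescoping: Σ = 1 - 1/183 = 182/183

Sum = 182/183


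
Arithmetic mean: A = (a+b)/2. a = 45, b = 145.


AM = (45 + 145)/2 = 190/2 = 95

AM = 95


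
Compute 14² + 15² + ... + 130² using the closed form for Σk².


Σₖ₌14^130 k² = Σₖ₌₁^130 k² − Σₖ₌₁^13 k²
= 130·131·261/6 − 13·14·27/6
= 740805 − 819 = 739986

Σk² = 739986


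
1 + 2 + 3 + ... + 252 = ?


n(n+1)/2 = 252×253/2 = 63756/2 = 31878

Σk = 31878


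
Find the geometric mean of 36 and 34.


GM = √(36×34) = √1224 = 34.9857

GM = 34.9857


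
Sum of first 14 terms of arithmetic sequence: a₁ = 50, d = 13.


aₙ = 50 + (14-1)×13 = 219
Sₙ = n(a₁+aₙ)/2 = 14×(50+219)/2
= 14×269/2 = 1883

S_14 = 1883


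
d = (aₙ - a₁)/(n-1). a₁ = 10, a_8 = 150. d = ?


d = (aₙ - a₁)/(n-1)
= (150 - 10)/(8-1)
= 140/7 = 20

d = 20


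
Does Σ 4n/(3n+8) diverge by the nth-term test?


lim(n→∞) 4n/(3n+8) = 4/3 = 4/3  (divide numerator and denominator by n)
lim aₙ = 4/3 ≠ 0 → series DIVERGES

Diverges (lim aₙ = 4/3 ≠ 0)


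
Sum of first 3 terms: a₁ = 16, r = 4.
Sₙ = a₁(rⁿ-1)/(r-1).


Sₙ = 16×(4^3 - 1)/(4 - 1)
= 16×(64 - 1)/3
= 16×63/3
= 336

S_3 = 336


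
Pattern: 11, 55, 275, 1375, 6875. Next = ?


Pattern: geometric (r=5)
Terms: 11, 55, 275, 1375, 6875
Next term = 34375

Next term = 34375


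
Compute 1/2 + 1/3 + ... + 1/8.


Σₖ₌2^8 1/k = 1/2 + 1/3 + 1/4 + 1/5 + 1/6 + 1/7 + 1/8
= 481/280
≈ 1.7179

Sum = 481/280 ≈ 1.7179


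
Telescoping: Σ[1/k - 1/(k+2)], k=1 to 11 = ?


Telescoping with gap 2: two head and two tail terms survive.
= (1 + 1/2) - (1/12 + 1/13)
= 3/2 - 1/12 - 1/13 = 209/156

Sum = 209/156


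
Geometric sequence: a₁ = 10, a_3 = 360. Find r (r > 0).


r^(n-1) = aₙ/a₁
r^2 = 360/10 = 36
r = 36^(1/2)
= ±6; taking r > 0 gives r = 6

r = 6


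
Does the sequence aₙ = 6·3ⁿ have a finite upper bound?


aₙ = 6·3ⁿ → as n→∞, aₙ→∞ (since base 3 > 1)
No finite upper bound exists
The sequence is UNBOUNDED

Unbounded (aₙ → ∞ as n → ∞)


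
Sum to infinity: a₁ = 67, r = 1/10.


S∞ = a₁/(1-r) = 67/(1 - 1/10)
= 67/(9/10)
= 670/9

S∞ = 670/9


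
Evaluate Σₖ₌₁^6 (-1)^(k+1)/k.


S = 1 - 1/2 + 1/3 - 1/4 + 1/5 - 1/6
= 0.6167
(Full series converges to +ln(2) ≈ +0.6931)

S_6 = 0.6167


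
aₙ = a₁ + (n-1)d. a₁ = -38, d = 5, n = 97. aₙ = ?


aₙ = a₁ + (n-1)d
= -38 + (97-1)×5
= -38 + 480
= 442

a_97 = 442


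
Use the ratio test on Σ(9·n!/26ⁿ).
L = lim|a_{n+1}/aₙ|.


aₙ = 9·n!/26^n
a_{n+1}/aₙ = (n+1)!/26^(n+1) × 26^n/n!  (constant 9 cancels)
= (n+1)/26
L = lim(n→∞) (n+1)/26 = ∞
L > 1 → series DIVERGES

Diverges (ratio test: L = ∞ > 1)


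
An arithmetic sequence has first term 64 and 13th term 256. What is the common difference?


d = (aₙ - a₁)/(n-1)
= (256 - 64)/(13-1)
= 192/12 = 16

d = 16


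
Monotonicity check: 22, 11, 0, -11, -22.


Differences: -11, -11, -11, -11
All differences < 0 → strictly DECREASING

Monotonically decreasing


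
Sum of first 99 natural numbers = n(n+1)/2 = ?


n(n+1)/2 = 99×100/2 = 9900/2 = 4950

Σk = 4950


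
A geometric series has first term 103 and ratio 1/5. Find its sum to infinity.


S∞ = a₁/(1-r) = 103/(1 - 1/5)
= 103/(4/5)
= 515/4

S∞ = 515/4


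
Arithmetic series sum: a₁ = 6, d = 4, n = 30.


aₙ = 6 + (30-1)×4 = 122
Sₙ = n(a₁+aₙ)/2 = 30×(6+122)/2
= 30×128/2 = 1920

S_30 = 1920


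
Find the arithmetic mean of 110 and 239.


AM = (110 + 239)/2 = 349/2 = 174.5

AM = 174.5


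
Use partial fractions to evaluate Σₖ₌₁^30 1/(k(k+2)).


1/(k(k+2)) = (1/2)·(1/k - 1/(k+2)) (partial fractions)
Telescoping: Σ = (1/2)·(1 + 1/2 - 1/31 - 1/32) = 1425/1984

Sum = 1425/1984


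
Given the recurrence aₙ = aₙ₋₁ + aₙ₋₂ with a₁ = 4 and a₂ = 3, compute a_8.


Computing iteratively: 4, 3, 7, 10, 17, 27, 44, 71
a_8 = 71

a_8 = 71


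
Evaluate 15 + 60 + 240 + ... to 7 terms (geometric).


Sₙ = 15×(4^7 - 1)/(4 - 1)
= 15×(16384 - 1)/3
= 15×16383/3
= 81915

S_7 = 81915


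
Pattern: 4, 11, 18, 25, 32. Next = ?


Pattern: arithmetic (d=7)
Terms: 4, 11, 18, 25, 32
Next term = 39

Next term = 39


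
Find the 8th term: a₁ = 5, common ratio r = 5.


aₙ = a₁·r^(n-1)
= 5×5^7
= 5×78125
= 390625

a_8 = 390625


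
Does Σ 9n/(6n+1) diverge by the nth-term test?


lim(n→∞) 9n/(6n+1) = 9/6 = 3/2  (divide numerator and denominator by n)
lim aₙ = 3/2 ≠ 0 → series DIVERGES

Diverges (lim aₙ = 3/2 ≠ 0)


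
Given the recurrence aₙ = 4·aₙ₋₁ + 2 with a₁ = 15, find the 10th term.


Computing step by step:
a_1 = 15
a_2 = 62
a_3 = 250
a_4 = 1002
a_5 = 4010
a_6 = 16042
a_7 = 64170
a_8 = 256682
a_9 = 1026730
a_10 = 4106922


a_10 = 4106922


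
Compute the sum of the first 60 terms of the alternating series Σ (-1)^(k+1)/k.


S = 1 - 1/2 + 1/3 - 1/4 + 1/5 - 1/6 + 1/7 - 1/8 ± ...
= 0.6849
(Full series converges to +ln(2) ≈ +0.6931)

S_60 = 0.6849


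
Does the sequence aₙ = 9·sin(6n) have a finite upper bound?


For all n, -1 ≤ sin(6n) ≤ 1, so -9 ≤ 9·sin(6n) ≤ 9
Lower bound: -9, Upper bound: 9
The sequence IS bounded

Bounded (-9 ≤ aₙ ≤ 9)


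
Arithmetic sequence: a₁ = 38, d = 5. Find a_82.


aₙ = a₁ + (n-1)d
= 38 + (82-1)×5
= 38 + 405
= 443

a_82 = 443


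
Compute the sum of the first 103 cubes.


n(n+1)/2 = 103×104/2 = 5356
Σk³ = 5356² = 28686736

Σk³ = 28686736


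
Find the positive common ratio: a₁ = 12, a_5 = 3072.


r^(n-1) = aₙ/a₁
r^4 = 3072/12 = 256
r = 256^(1/4)
= ±4; taking r > 0 gives r = 4

r = 4


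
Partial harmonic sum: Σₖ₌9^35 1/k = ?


Σₖ₌9^35 1/k = 1/9 + 1/10 + 1/11 + ... + 1/35
= 2679762886927/1875370816800
≈ 1.4289

Sum = 2679762886927/1875370816800 ≈ 1.4289


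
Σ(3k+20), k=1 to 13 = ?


Σ(3k+20) = 3·Σk + 20·n
= 3·91 + 20·13
= 273 + 260 = 533

Σ = 533


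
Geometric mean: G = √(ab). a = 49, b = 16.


GM = √(49×16) = √784 = 28

GM = 28


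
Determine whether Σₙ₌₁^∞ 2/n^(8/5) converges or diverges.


p-series test: Σ c/n^p converges if p > 1, diverges if p ≤ 1 (constant c > 0 doesn't affect convergence).
p = 8/5
8/5 > 1 → CONVERGES

Converges (p = 8/5 > 1)


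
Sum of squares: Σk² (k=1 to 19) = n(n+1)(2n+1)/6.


n = 19
n(n+1)(2n+1)/6 = 19×20×39/6
= 14820/6 = 2470

Σk² = 2470


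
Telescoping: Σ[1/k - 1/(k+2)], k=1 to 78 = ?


Telescoping with gap 2: two head and two tail terms survive.
= (1 + 1/2) - (1/79 + 1/80)
= 3/2 - 1/79 - 1/80 = 9321/6320

Sum = 9321/6320


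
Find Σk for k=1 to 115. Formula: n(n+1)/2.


n(n+1)/2 = 115×116/2 = 13340/2 = 6670

Σk = 6670


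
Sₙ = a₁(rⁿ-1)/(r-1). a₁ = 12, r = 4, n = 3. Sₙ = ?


Sₙ = 12×(4^3 - 1)/(4 - 1)
= 12×(64 - 1)/3
= 12×63/3
= 252

S_3 = 252


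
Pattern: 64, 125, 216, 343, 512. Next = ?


Pattern: perfect cubes: n³
Terms: 64, 125, 216, 343, 512
Next term = 729

Next term = 729


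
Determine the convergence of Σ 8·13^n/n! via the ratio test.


aₙ = 8·13^n/n!
a_{n+1}/aₙ = 13^(n+1)/(n+1)! × n!/13^n  (constant 8 cancels)
= 13/(n+1)
L = lim(n→∞) 13/(n+1) = 0
L < 1 → series CONVERGES

Converges (ratio test: L = 0 < 1)


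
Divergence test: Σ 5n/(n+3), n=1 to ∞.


lim(n→∞) 5n/(n+3) = 5/1 = 5  (divide numerator and denominator by n)
lim aₙ = 5 ≠ 0 → series DIVERGES

Diverges (lim aₙ = 5 ≠ 0)


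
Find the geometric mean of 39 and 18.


GM = √(39×18) = √702 = 26.4953

GM = 26.4953


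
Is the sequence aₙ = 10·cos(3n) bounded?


For all n, -1 ≤ cos(3n) ≤ 1, so -10 ≤ 10·cos(3n) ≤ 10
Lower bound: -10, Upper bound: 10
The sequence IS bounded

Bounded (-10 ≤ aₙ ≤ 10)


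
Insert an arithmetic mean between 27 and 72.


AM = (27 + 72)/2 = 99/2 = 49.5

AM = 49.5


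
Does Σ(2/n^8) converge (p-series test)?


p-series test: Σ c/n^p converges if p > 1, diverges if p ≤ 1 (constant c > 0 doesn't affect convergence).
p = 8
8 > 1 → CONVERGES

Converges (p = 8 > 1)


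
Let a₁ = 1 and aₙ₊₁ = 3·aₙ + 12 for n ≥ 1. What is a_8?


Computing step by step:
a_1 = 1
a_2 = 15
a_3 = 57
a_4 = 183
a_5 = 561
a_6 = 1695
a_7 = 5097
a_8 = 15303


a_8 = 15303


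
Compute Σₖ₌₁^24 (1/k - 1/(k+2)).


Telescoping with gap 2: two head and two tail terms survive.
= (1 + 1/2) - (1/25 + 1/26)
= 3/2 - 1/25 - 1/26 = 462/325

Sum = 462/325


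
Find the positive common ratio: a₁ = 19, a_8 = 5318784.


r^(n-1) = aₙ/a₁
r^7 = 5318784/19 = 279936
r = 279936^(1/7)
= 6

r = 6


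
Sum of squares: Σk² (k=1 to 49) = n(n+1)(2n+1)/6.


n = 49
n(n+1)(2n+1)/6 = 49×50×99/6
= 242550/6 = 40425

Σk² = 40425


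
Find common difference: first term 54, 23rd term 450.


d = (aₙ - a₁)/(n-1)
= (450 - 54)/(23-1)
= 396/22 = 18

d = 18


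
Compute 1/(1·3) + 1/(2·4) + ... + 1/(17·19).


1/(k(k+2)) = (1/2)·(1/k - 1/(k+2)) (partial fractions)
Telescoping: Σ = (1/2)·(1 + 1/2 - 1/18 - 1/19) = 119/171

Sum = 119/171


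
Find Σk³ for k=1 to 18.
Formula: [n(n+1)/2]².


n(n+1)/2 = 18×19/2 = 171
Σk³ = 171² = 29241

Σk³ = 29241


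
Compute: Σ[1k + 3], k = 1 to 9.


Σ(1k+3) = 1·Σk + 3·n
= 1·45 + 3·9
= 45 + 27 = 72

Σ = 72


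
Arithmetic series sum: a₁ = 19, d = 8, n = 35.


aₙ = 19 + (35-1)×8 = 291
Sₙ = n(a₁+aₙ)/2 = 35×(19+291)/2
= 35×310/2 = 5425

S_35 = 5425


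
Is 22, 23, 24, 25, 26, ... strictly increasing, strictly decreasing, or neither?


Differences: 1, 1, 1, 1
All differences > 0 → strictly INCREASING

Monotonically increasing


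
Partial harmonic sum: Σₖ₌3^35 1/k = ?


Σₖ₌3^35 1/k = 1/3 + 1/4 + 1/5 + ... + 1/35
= 34745876421709/13127595717600
≈ 2.6468

Sum = 34745876421709/13127595717600 ≈ 2.6468


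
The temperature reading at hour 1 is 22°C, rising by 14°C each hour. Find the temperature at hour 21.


aₙ = a₁ + (n-1)d
= 22 + (21-1)×14
= 22 + 280
= 302

a_21 = 302


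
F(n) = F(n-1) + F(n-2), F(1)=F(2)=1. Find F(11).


Fibonacci sequence: 1, 1, 2, 3, 5, 8, 13, 21, 34, 55, 89
F(11) = 89

F(11) = 89


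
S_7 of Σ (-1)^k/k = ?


S = -1 + 1/2 - 1/3 + 1/4 - 1/5 + 1/6 - 1/7
= -0.7595
(Full series converges to -ln(2) ≈ -0.6931)

S_7 = -0.7595


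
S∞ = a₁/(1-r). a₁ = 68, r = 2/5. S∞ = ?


S∞ = a₁/(1-r) = 68/(1 - 2/5)
= 68/(3/5)
= 340/3

S∞ = 340/3


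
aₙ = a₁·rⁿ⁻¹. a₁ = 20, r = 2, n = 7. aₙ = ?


aₙ = a₁·r^(n-1)
= 20×2^6
= 20×64
= 1280

a_7 = 1280


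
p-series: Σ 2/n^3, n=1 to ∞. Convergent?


p-series test: Σ c/n^p converges if p > 1, diverges if p ≤ 1 (constant c > 0 doesn't affect convergence).
p = 3
3 > 1 → CONVERGES

Converges (p = 3 > 1)


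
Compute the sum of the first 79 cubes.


n(n+1)/2 = 79×80/2 = 3160
Σk³ = 3160² = 9985600

Σk³ = 9985600


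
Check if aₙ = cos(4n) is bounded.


For all n, -1 ≤ cos(4n) ≤ 1, so -1 ≤ cos(4n) ≤ 1
Lower bound: -1, Upper bound: 1
The sequence IS bounded

Bounded (-1 ≤ aₙ ≤ 1)


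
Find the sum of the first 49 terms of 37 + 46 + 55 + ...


aₙ = 37 + (49-1)×9 = 469
Sₙ = n(a₁+aₙ)/2 = 49×(37+469)/2
= 49×506/2 = 12397

S_49 = 12397


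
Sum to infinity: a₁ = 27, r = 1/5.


S∞ = a₁/(1-r) = 27/(1 - 1/5)
= 27/(4/5)
= 135/4

S∞ = 135/4


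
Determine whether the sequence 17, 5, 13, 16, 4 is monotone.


Differences: -12, 8, 3, -12
Difference at position 2 is +8 (> 0) but position 1 is -12 (< 0) — sequence both rises and falls
→ NOT monotonic

Not monotonic


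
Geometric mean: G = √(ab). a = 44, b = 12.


GM = √(44×12) = √528 = 22.9783

GM = 22.9783


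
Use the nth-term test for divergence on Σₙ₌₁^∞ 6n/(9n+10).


lim(n→∞) 6n/(9n+10) = 6/9 = 2/3  (divide numerator and denominator by n)
lim aₙ = 2/3 ≠ 0 → series DIVERGES

Diverges (lim aₙ = 2/3 ≠ 0)


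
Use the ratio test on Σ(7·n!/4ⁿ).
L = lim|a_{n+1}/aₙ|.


aₙ = 7·n!/4^n
a_{n+1}/aₙ = (n+1)!/4^(n+1) × 4^n/n!  (constant 7 cancels)
= (n+1)/4
L = lim(n→∞) (n+1)/4 = ∞
L > 1 → series DIVERGES

Diverges (ratio test: L = ∞ > 1)


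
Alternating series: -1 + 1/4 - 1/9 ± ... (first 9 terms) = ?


S = -1 + 1/4 - 1/9 + 1/16 - 1/25 + 1/36 - 1/49 + 1/64 ± ...
= -0.828
(Full series converges to -π²/12 ≈ -0.8225)

S_9 = -0.828


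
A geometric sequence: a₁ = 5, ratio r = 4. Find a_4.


aₙ = a₁·r^(n-1)
= 5×4^3
= 5×64
= 320

a_4 = 320


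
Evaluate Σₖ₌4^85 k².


Σₖ₌4^85 k² = Σₖ₌₁^85 k² − Σₖ₌₁^3 k²
= 85·86·171/6 − 3·4·7/6
= 208335 − 14 = 208321

Σk² = 208321


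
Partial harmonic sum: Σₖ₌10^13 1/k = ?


Σₖ₌10^13 1/k = 1/10 + 1/11 + 1/12 + 1/13
= 3013/8580
≈ 0.3512

Sum = 3013/8580 ≈ 0.3512


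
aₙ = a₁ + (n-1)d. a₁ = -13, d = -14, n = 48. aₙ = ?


aₙ = a₁ + (n-1)d
= -13 + (48-1)×-14
= -13 - 658
= -671

a_48 = -671


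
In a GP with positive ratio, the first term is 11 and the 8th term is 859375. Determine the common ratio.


r^(n-1) = aₙ/a₁
r^7 = 859375/11 = 78125
r = 78125^(1/7)
= 5

r = 5


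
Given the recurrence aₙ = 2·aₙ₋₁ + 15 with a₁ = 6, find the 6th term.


Computing step by step:
a_1 = 6
a_2 = 27
a_3 = 69
a_4 = 153
a_5 = 321
a_6 = 657


a_6 = 657


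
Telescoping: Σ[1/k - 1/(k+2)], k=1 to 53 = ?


Telescoping with gap 2: two head and two tail terms survive.
= (1 + 1/2) - (1/54 + 1/55)
= 3/2 - 1/54 - 1/55 = 2173/1485

Sum = 2173/1485


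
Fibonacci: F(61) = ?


Fibonacci sequence: 1, 1, 2, 3, 5, 8, 13, 21, 34, 55, 89, ...
F(61) = 2504730781961

F(61) = 2504730781961


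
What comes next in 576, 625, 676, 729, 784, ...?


Pattern: perfect squares: n²
Terms: 576, 625, 676, 729, 784
Next term = 841

Next term = 841


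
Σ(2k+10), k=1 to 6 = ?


Σ(2k+10) = 2·Σk + 10·n
= 2·21 + 10·6
= 42 + 60 = 102

Σ = 102


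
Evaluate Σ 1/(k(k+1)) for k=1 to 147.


1/(k(k+1)) = 1/k - 1/(k+1) (partial fractions)
Telescoping: Σ = 1 - 1/148 = 147/148

Sum = 147/148


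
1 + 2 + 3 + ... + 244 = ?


n(n+1)/2 = 244×245/2 = 59780/2 = 29890

Σk = 29890


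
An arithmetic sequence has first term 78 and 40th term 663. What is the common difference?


d = (aₙ - a₁)/(n-1)
= (663 - 78)/(40-1)
= 585/39 = 15

d = 15


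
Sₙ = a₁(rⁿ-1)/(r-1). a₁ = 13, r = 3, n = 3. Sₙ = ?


Sₙ = 13×(3^3 - 1)/(3 - 1)
= 13×(27 - 1)/2
= 13×26/2
= 169

S_3 = 169


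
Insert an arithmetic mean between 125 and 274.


AM = (125 + 274)/2 = 399/2 = 199.5

AM = 199.5


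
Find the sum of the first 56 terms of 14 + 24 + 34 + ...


aₙ = 14 + (56-1)×10 = 564
Sₙ = n(a₁+aₙ)/2 = 56×(14+564)/2
= 56×578/2 = 16184

S_56 = 16184


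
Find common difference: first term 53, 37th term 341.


d = (aₙ - a₁)/(n-1)
= (341 - 53)/(37-1)
= 288/36 = 8

d = 8


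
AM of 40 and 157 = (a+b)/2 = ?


AM = (40 + 157)/2 = 197/2 = 98.5

AM = 98.5


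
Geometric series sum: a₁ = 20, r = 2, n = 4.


Sₙ = 20×(2^4 - 1)/(2 - 1)
= 20×(16 - 1)/1
= 20×15/1
= 300

S_4 = 300


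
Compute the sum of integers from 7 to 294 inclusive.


Σₖ₌7^294 k = Σₖ₌₁^294 k − Σₖ₌₁^6 k
= 294·295/2 − 6·7/2
= 43365 − 21 = 43344

Σk = 43344


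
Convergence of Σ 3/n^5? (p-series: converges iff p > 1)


p-series test: Σ c/n^p converges if p > 1, diverges if p ≤ 1 (constant c > 0 doesn't affect convergence).
p = 5
5 > 1 → CONVERGES

Converges (p = 5 > 1)


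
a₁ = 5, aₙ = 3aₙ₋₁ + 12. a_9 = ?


Computing step by step:
a_1 = 5
a_2 = 27
a_3 = 93
a_4 = 291
a_5 = 885
a_6 = 2667
a_7 = 8013
a_8 = 24051
a_9 = 72165


a_9 = 72165


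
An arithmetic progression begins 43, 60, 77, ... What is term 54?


aₙ = a₁ + (n-1)d
= 43 + (54-1)×17
= 43 + 901
= 944

a_54 = 944


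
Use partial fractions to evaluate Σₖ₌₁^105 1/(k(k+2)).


1/(k(k+2)) = (1/2)·(1/k - 1/(k+2)) (partial fractions)
Telescoping: Σ = (1/2)·(1 + 1/2 - 1/106 - 1/107) = 4200/5671

Sum = 4200/5671


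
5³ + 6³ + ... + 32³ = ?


Σₖ₌5^32 k³ = [32·33/2]² − [4·5/2]²
= 278784 − 100 = 278684

Σk³ = 278684


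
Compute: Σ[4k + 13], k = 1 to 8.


Σ(4k+13) = 4·Σk + 13·n
= 4·36 + 13·8
= 144 + 104 = 248

Σ = 248


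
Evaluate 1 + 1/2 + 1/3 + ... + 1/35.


H_35 = 1/1 + 1/2 + 1/3 + ... + 1/35
= 54437269998109/13127595717600
≈ 4.1468

H_35 = 54437269998109/13127595717600 ≈ 4.1468


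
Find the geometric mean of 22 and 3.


GM = √(22×3) = √66 = 8.124

GM = 8.124


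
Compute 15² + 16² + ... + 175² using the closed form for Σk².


Σₖ₌15^175 k² = Σₖ₌₁^175 k² − Σₖ₌₁^14 k²
= 175·176·351/6 − 14·15·29/6
= 1801800 − 1015 = 1800785

Σk² = 1800785


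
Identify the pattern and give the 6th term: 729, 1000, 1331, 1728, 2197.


Pattern: perfect cubes: n³
Terms: 729, 1000, 1331, 1728, 2197
Next term = 2744

Next term = 2744


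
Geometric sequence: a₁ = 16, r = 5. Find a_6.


aₙ = a₁·r^(n-1)
= 16×5^5
= 16×3125
= 50000

a_6 = 50000


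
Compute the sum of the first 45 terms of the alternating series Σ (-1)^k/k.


S = -1 + 1/2 - 1/3 + 1/4 - 1/5 + 1/6 - 1/7 + 1/8 ± ...
= -0.7041
(Full series converges to -ln(2) ≈ -0.6931)

S_45 = -0.7041


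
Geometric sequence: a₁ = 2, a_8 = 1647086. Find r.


r^(n-1) = aₙ/a₁
r^7 = 1647086/2 = 823543
r = 823543^(1/7)
= 7

r = 7


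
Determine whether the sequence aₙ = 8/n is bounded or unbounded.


a₁ = 8, a₂ = 8/2, a₃ = 8/3, ...
0 < aₙ ≤ 8 for all n ≥ 1
Lower bound: 0, Upper bound: 8
The sequence IS bounded

Bounded (0 < aₙ ≤ 8)


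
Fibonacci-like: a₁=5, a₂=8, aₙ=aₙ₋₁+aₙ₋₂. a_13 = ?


Computing iteratively: 5, 8, 13, 21, 34, 55, 89, 144, 233, 377, 610, 987, ...
a_13 = 1597

a_13 = 1597


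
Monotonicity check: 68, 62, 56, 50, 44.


Differences: -6, -6, -6, -6
All differences < 0 → strictly DECREASING

Monotonically decreasing


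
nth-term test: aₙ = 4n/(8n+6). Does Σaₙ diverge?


lim(n→∞) 4n/(8n+6) = 4/8 = 1/2  (divide numerator and denominator by n)
lim aₙ = 1/2 ≠ 0 → series DIVERGES

Diverges (lim aₙ = 1/2 ≠ 0)


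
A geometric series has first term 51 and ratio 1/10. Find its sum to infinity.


S∞ = a₁/(1-r) = 51/(1 - 1/10)
= 51/(9/10)
= 170/3

S∞ = 170/3


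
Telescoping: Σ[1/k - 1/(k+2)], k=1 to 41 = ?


Telescoping with gap 2: two head and two tail terms survive.
= (1 + 1/2) - (1/42 + 1/43)
= 3/2 - 1/42 - 1/43 = 1312/903

Sum = 1312/903


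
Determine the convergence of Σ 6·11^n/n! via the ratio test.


aₙ = 6·11^n/n!
a_{n+1}/aₙ = 11^(n+1)/(n+1)! × n!/11^n  (constant 6 cancels)
= 11/(n+1)
L = lim(n→∞) 11/(n+1) = 0
L < 1 → series CONVERGES

Converges (ratio test: L = 0 < 1)


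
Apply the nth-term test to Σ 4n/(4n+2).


lim(n→∞) 4n/(4n+2) = 4/4 = 1  (divide numerator and denominator by n)
lim aₙ = 1 ≠ 0 → series DIVERGES

Diverges (lim aₙ = 1 ≠ 0)


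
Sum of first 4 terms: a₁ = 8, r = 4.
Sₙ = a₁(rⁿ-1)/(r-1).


Sₙ = 8×(4^4 - 1)/(4 - 1)
= 8×(256 - 1)/3
= 8×255/3
= 680

S_4 = 680


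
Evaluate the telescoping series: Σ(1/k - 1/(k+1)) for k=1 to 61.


Telescoping: adjacent terms cancel.
= 1/1 - 1/62
= 1 - 1/62 = 61/62

Sum = 61/62


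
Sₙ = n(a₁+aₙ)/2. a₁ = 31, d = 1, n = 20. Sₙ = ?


aₙ = 31 + (20-1)×1 = 50
Sₙ = n(a₁+aₙ)/2 = 20×(31+50)/2
= 20×81/2 = 810

S_20 = 810


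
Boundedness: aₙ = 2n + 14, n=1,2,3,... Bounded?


aₙ = 2n + 14 → as n→∞, aₙ→∞
No finite upper bound exists
The sequence is UNBOUNDED

Unbounded (aₙ → ∞ as n → ∞)


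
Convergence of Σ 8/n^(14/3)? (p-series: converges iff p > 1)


p-series test: Σ c/n^p converges if p > 1, diverges if p ≤ 1 (constant c > 0 doesn't affect convergence).
p = 14/3
14/3 > 1 → CONVERGES

Converges (p = 14/3 > 1)


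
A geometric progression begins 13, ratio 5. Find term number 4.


aₙ = a₁·r^(n-1)
= 13×5^3
= 13×125
= 1625

a_4 = 1625


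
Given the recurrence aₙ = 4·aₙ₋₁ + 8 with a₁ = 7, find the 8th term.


Computing step by step:
a_1 = 7
a_2 = 36
a_3 = 152
a_4 = 616
a_5 = 2472
a_6 = 9896
a_7 = 39592
a_8 = 158376


a_8 = 158376


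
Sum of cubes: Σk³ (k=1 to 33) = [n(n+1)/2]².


n(n+1)/2 = 33×34/2 = 561
Σk³ = 561² = 314721

Σk³ = 314721


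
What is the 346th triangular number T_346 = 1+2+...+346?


n(n+1)/2 = 346×347/2 = 120062/2 = 60031

Σk = 60031


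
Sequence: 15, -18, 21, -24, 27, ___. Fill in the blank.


Pattern: alternating sign, magnitude arithmetic (d=3)
Terms: 15, -18, 21, -24, 27
Next term = -30

Next term = -30


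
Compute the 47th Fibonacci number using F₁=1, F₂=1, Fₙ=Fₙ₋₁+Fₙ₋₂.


Fibonacci sequence: 1, 1, 2, 3, 5, 8, 13, 21, 34, 55, 89, ...
F(47) = 2971215073

F(47) = 2971215073


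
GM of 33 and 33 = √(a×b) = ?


GM = √(33×33) = √1089 = 33

GM = 33


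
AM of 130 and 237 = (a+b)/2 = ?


AM = (130 + 237)/2 = 367/2 = 183.5

AM = 183.5


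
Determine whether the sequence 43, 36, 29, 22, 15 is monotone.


Differences: -7, -7, -7, -7
All differences < 0 → strictly DECREASING

Monotonically decreasing


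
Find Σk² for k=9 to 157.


Σₖ₌9^157 k² = Σₖ₌₁^157 k² − Σₖ₌₁^8 k²
= 157·158·315/6 − 8·9·17/6
= 1302315 − 204 = 1302111

Σk² = 1302111


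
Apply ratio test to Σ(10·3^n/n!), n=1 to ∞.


aₙ = 10·3^n/n!
a_{n+1}/aₙ = 3^(n+1)/(n+1)! × n!/3^n  (constant 10 cancels)
= 3/(n+1)
L = lim(n→∞) 3/(n+1) = 0
L < 1 → series CONVERGES

Converges (ratio test: L = 0 < 1)


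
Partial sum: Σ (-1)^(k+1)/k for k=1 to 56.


S = 1 - 1/2 + 1/3 - 1/4 + 1/5 - 1/6 + 1/7 - 1/8 ± ...
= 0.6843
(Full series converges to +ln(2) ≈ +0.6931)

S_56 = 0.6843


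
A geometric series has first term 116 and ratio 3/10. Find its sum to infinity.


S∞ = a₁/(1-r) = 116/(1 - 3/10)
= 116/(7/10)
= 1160/7

S∞ = 1160/7


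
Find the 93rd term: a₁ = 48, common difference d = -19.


aₙ = a₁ + (n-1)d
= 48 + (93-1)×-19
= 48 - 1748
= -1700

a_93 = -1700


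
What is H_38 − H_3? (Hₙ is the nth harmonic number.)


Σₖ₌4^38 1/k = 1/4 + 1/5 + 1/6 + ... + 1/38
= 1163092393297033/485721041551200
≈ 2.3946

Sum = 1163092393297033/485721041551200 ≈ 2.3946


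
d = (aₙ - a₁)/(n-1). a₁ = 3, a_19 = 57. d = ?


d = (aₙ - a₁)/(n-1)
= (57 - 3)/(19-1)
= 54/18 = 3

d = 3


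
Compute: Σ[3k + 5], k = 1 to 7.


Σ(3k+5) = 3·Σk + 5·n
= 3·28 + 5·7
= 84 + 35 = 119

Σ = 119


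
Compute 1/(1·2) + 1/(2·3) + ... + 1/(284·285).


1/(k(k+1)) = 1/k - 1/(k+1) (partial fractions)
Telescoping: Σ = 1 - 1/285 = 284/285

Sum = 284/285


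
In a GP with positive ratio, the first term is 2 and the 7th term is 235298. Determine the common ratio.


r^(n-1) = aₙ/a₁
r^6 = 235298/2 = 117649
r = 117649^(1/6)
= ±7; taking r > 0 gives r = 7

r = 7


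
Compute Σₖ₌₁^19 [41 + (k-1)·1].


aₙ = 41 + (19-1)×1 = 59
Sₙ = n(a₁+aₙ)/2 = 19×(41+59)/2
= 19×100/2 = 950

S_19 = 950


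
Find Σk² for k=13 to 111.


Σₖ₌13^111 k² = Σₖ₌₁^111 k² − Σₖ₌₁^12 k²
= 111·112·223/6 − 12·13·25/6
= 462056 − 650 = 461406

Σk² = 461406


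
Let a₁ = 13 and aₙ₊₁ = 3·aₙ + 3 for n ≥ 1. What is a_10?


Computing step by step:
a_1 = 13
a_2 = 42
a_3 = 129
a_4 = 390
a_5 = 1173
a_6 = 3522
a_7 = 10569
a_8 = 31710
a_9 = 95133
a_10 = 285402


a_10 = 285402


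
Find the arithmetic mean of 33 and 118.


AM = (33 + 118)/2 = 151/2 = 75.5

AM = 75.5


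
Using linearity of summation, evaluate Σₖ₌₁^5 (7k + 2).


Σ(7k+2) = 7·Σk + 2·n
= 7·15 + 2·5
= 105 + 10 = 115

Σ = 115


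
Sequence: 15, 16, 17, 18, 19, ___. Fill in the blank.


Pattern: arithmetic (d=1)
Terms: 15, 16, 17, 18, 19
Next term = 20

Next term = 20


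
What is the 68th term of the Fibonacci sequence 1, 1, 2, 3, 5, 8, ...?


Fibonacci sequence: 1, 1, 2, 3, 5, 8, 13, 21, 34, 55, 89, ...
F(68) = 72723460248141

F(68) = 72723460248141


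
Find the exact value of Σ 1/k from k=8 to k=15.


Σₖ₌8^15 1/k = 1/8 + 1/9 + 1/10 + 1/11 + 1/12 + 1/13 + 1/14 + 1/15
= 52279/72072
≈ 0.7254

Sum = 52279/72072 ≈ 0.7254


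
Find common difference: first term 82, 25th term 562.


d = (aₙ - a₁)/(n-1)
= (562 - 82)/(25-1)
= 480/24 = 20

d = 20


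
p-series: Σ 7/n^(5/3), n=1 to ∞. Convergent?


p-series test: Σ c/n^p converges if p > 1, diverges if p ≤ 1 (constant c > 0 doesn't affect convergence).
p = 5/3
5/3 > 1 → CONVERGES

Converges (p = 5/3 > 1)


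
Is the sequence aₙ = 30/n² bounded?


a₁ = 30, a₂ = 30/4, a₃ = 30/9, ...
0 < aₙ ≤ 30 for all n ≥ 1
The sequence IS bounded

Bounded (0 < aₙ ≤ 30)


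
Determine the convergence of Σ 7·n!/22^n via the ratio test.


aₙ = 7·n!/22^n
a_{n+1}/aₙ = (n+1)!/22^(n+1) × 22^n/n!  (constant 7 cancels)
= (n+1)/22
L = lim(n→∞) (n+1)/22 = ∞
L > 1 → series DIVERGES

Diverges (ratio test: L = ∞ > 1)


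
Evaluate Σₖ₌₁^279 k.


n(n+1)/2 = 279×280/2 = 78120/2 = 39060

Σk = 39060


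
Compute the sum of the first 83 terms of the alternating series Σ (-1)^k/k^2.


S = -1 + 1/4 - 1/9 + 1/16 - 1/25 + 1/36 - 1/49 + 1/64 ± ...
= -0.8225
(Full series converges to -π²/12 ≈ -0.8225)

S_83 = -0.8225


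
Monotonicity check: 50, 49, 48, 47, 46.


Differences: -1, -1, -1, -1
All differences < 0 → strictly DECREASING

Monotonically decreasing


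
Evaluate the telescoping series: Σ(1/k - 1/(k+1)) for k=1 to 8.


Telescoping: adjacent terms cancel.
= 1/1 - 1/9
= 1 - 1/9 = 8/9

Sum = 8/9


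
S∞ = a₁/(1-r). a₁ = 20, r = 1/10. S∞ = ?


S∞ = a₁/(1-r) = 20/(1 - 1/10)
= 20/(9/10)
= 200/9

S∞ = 200/9


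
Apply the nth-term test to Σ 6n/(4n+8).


lim(n→∞) 6n/(4n+8) = 6/4 = 3/2  (divide numerator and denominator by n)
lim aₙ = 3/2 ≠ 0 → series DIVERGES

Diverges (lim aₙ = 3/2 ≠ 0)


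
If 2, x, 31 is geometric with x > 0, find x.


GM = √(2×31) = √62 = 7.874

GM = 7.874


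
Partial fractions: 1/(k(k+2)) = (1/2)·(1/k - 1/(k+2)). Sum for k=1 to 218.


1/(k(k+2)) = (1/2)·(1/k - 1/(k+2)) (partial fractions)
Telescoping: Σ = (1/2)·(1 + 1/2 - 1/219 - 1/220) = 71831/96360

Sum = 71831/96360


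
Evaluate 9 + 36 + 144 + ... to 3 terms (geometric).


Sₙ = 9×(4^3 - 1)/(4 - 1)
= 9×(64 - 1)/3
= 9×63/3
= 189

S_3 = 189


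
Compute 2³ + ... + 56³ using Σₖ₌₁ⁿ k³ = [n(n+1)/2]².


Σₖ₌2^56 k³ = [56·57/2]² − [1·2/2]²
= 2547216 − 1 = 2547215

Σk³ = 2547215


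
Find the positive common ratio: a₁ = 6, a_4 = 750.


r^(n-1) = aₙ/a₁
r^3 = 750/6 = 125
r = 125^(1/3)
= 5

r = 5


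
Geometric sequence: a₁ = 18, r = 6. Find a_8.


aₙ = a₁·r^(n-1)
= 18×6^7
= 18×279936
= 5038848

a_8 = 5038848


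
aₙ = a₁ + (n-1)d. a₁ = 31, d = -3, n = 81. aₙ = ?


aₙ = a₁ + (n-1)d
= 31 + (81-1)×-3
= 31 - 240
= -209

a_81 = -209


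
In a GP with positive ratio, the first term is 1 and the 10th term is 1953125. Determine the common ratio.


r^(n-1) = aₙ/a₁
r^9 = 1953125/1 = 1953125
r = 1953125^(1/9)
= 5

r = 5


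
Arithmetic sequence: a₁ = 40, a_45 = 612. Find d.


d = (aₙ - a₁)/(n-1)
= (612 - 40)/(45-1)
= 572/44 = 13

d = 13


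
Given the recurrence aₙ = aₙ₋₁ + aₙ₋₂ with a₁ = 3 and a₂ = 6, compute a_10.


Computing iteratively: 3, 6, 9, 15, 24, 39, 63, 102, 165, 267
a_10 = 267

a_10 = 267


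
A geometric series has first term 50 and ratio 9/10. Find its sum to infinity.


S∞ = a₁/(1-r) = 50/(1 - 9/10)
= 50/(1/10)
= 500

S∞ = 500


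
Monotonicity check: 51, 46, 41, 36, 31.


Differences: -5, -5, -5, -5
All differences < 0 → strictly DECREASING

Monotonically decreasing


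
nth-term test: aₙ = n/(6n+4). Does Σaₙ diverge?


lim(n→∞) n/(6n+4) = 1/6 = 1/6  (divide numerator and denominator by n)
lim aₙ = 1/6 ≠ 0 → series DIVERGES

Diverges (lim aₙ = 1/6 ≠ 0)


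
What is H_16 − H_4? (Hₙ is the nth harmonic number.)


Σₖ₌5^16 1/k = 1/5 + 1/6 + 1/7 + ... + 1/16
= 935059/720720
≈ 1.2974

Sum = 935059/720720 ≈ 1.2974


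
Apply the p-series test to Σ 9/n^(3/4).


p-series test: Σ c/n^p converges if p > 1, diverges if p ≤ 1 (constant c > 0 doesn't affect convergence).
p = 3/4
3/4 ≤ 1 → DIVERGES

Diverges (p = 3/4 ≤ 1)


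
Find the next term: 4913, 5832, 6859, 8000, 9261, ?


Pattern: perfect cubes: n³
Terms: 4913, 5832, 6859, 8000, 9261
Next term = 10648

Next term = 10648


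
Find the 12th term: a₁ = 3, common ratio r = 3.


aₙ = a₁·r^(n-1)
= 3×3^11
= 3×177147
= 531441

a_12 = 531441


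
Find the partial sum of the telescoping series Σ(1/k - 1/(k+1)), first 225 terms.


Telescoping: adjacent terms cancel.
= 1/1 - 1/226
= 1 - 1/226 = 225/226

Sum = 225/226


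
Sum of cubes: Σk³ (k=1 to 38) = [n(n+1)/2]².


n(n+1)/2 = 38×39/2 = 741
Σk³ = 741² = 549081

Σk³ = 549081


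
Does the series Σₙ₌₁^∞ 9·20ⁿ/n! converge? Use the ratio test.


aₙ = 9·20^n/n!
a_{n+1}/aₙ = 20^(n+1)/(n+1)! × n!/20^n  (constant 9 cancels)
= 20/(n+1)
L = lim(n→∞) 20/(n+1) = 0
L < 1 → series CONVERGES

Converges (ratio test: L = 0 < 1)
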